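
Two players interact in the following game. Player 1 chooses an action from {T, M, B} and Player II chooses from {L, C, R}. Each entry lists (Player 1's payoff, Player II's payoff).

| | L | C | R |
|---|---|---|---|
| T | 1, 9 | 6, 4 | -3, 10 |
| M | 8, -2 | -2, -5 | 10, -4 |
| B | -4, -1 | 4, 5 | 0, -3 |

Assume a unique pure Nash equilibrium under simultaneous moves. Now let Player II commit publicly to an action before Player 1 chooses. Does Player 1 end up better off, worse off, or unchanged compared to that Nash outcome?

worse off

Player 1 best-responds to each possible Player II move:
- L: BR = M, leader payoff -2.
- C: BR = T, leader payoff 4.
- R: BR = M, leader payoff -4.
Player II's induced payoffs are -2, 4, -4, so Player II commits to C. Subgame-perfect outcome: (T, C) with payoffs (6, 4).
For the simultaneous game, intersect best replies.
Player 1's best replies: L→M; C→T; R→M.
Player II's best replies: T→R; M→L; B→C.
Only (M, L) has each player best-responding; Nash payoffs (8, -2).
Player 1 earns 6 sequentially versus 8 at the Nash outcome: worse off.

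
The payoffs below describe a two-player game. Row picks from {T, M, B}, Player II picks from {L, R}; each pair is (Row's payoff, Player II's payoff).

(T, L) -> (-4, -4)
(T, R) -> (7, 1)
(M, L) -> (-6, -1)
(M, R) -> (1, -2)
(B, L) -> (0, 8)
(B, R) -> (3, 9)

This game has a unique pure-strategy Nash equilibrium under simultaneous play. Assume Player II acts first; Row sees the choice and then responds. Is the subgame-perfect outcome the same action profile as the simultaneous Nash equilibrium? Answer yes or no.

no

Row best-responds to each possible Player II move:
- L → Row plays B (best of -4, -6, 0); Player II gets 8.
- R → Row plays T (best of 7, 1, 3); Player II gets 1.
Player II's induced payoffs are 8, 1, so Player II commits to L. Subgame-perfect outcome: (B, L) with payoffs (0, 8).
Under simultaneous play:
Row's best replies: L→B; R→T.
Player II's best replies: T→R; M→L; B→R.
The unique mutual best reply is (T, R), giving (7, 1).
Sequential outcome (B, L) differs from the Nash profile (T, R).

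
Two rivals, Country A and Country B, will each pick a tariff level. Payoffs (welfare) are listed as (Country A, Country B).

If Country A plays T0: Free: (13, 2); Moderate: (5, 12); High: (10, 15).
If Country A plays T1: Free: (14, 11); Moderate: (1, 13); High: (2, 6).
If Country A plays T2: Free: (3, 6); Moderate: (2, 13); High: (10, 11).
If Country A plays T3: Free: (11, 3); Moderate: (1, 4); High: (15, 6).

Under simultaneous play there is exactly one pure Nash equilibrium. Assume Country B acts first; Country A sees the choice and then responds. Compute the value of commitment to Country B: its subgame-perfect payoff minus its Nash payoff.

Work backward from Country A's decision.
- Free: BR = T1, leader payoff 11.
- Moderate: BR = T0, leader payoff 12.
- High: BR = T3, leader payoff 6.
Maximizing over 11, 12, 6, Country B chooses Moderate. Subgame-perfect outcome: (T0, Moderate) with payoffs (5, 12).
Under simultaneous play:
Country A's best replies: Free→T1; Moderate→T0; High→T3.
Country B's best replies: T0→High; T1→Moderate; T2→Moderate; T3→High.
The unique mutual best reply is (T3, High), giving (15, 6).
Country B's commitment gain: 12 − 6 = 6.

6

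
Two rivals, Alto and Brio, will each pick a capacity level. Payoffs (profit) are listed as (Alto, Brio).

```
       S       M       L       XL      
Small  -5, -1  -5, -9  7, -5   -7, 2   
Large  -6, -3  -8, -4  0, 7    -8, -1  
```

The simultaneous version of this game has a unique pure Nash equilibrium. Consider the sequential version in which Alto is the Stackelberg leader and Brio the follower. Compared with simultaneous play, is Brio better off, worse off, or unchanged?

Brio best-responds to each possible Alto move:
- Small: BR = XL, leader payoff -7.
- Large: BR = L, leader payoff 0.
Maximizing over -7, 0, Alto chooses Large. Subgame-perfect outcome: (Large, L) with payoffs (0, 7).
Now find the simultaneous Nash equilibrium.
Alto's best replies: S→Small; M→Small; L→Small; XL→Small.
Brio's best replies: Small→XL; Large→L.
The unique mutual best reply is (Small, XL), giving (-7, 2).
Brio earns 7 sequentially versus 2 at the Nash outcome: better off.

better off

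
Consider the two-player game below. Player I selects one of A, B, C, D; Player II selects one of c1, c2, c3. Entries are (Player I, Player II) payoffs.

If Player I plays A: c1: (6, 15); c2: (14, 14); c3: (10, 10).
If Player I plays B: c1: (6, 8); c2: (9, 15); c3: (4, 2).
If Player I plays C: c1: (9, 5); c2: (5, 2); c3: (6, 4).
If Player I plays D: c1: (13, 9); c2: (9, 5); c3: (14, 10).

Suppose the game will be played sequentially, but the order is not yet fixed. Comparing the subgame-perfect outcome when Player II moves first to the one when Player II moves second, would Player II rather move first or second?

If Player I leads: Player II's best replies are A→c1, B→c2, C→c1, D→c3; Player I's induced payoffs 6, 9, 9, 14; outcome (D, c3), payoffs (14, 10).
If Player II leads: Player I's best replies are c1→D, c2→A, c3→D; Player II's induced payoffs 9, 14, 10; outcome (A, c2), payoffs (14, 14).
Player II gets 14 moving first and 10 moving second, so Player II prefers to move first.

first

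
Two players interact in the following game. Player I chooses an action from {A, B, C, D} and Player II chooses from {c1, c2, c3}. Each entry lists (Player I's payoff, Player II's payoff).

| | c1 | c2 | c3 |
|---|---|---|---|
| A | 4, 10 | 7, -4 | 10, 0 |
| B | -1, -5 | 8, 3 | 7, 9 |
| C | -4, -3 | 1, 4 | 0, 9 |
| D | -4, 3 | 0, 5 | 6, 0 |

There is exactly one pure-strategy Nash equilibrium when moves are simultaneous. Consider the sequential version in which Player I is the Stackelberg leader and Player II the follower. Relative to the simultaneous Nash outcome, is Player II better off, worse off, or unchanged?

Backward induction with Player I moving first.
- A → Player II plays c1 (best of 10, -4, 0); Player I gets 4.
- B → Player II plays c3 (best of -5, 3, 9); Player I gets 7.
- C → Player II plays c3 (best of -3, 4, 9); Player I gets 0.
- D → Player II plays c2 (best of 3, 5, 0); Player I gets 0.
Player I's induced payoffs are 4, 7, 0, 0, so Player I commits to B. Subgame-perfect outcome: (B, c3) with payoffs (7, 9).
Now find the simultaneous Nash equilibrium.
Player I's best replies: c1→A; c2→B; c3→A.
Player II's best replies: A→c1; B→c3; C→c3; D→c2.
Only (A, c1) has each player best-responding; Nash payoffs (4, 10).
Player II earns 9 sequentially versus 10 at the Nash outcome: worse off.

worse off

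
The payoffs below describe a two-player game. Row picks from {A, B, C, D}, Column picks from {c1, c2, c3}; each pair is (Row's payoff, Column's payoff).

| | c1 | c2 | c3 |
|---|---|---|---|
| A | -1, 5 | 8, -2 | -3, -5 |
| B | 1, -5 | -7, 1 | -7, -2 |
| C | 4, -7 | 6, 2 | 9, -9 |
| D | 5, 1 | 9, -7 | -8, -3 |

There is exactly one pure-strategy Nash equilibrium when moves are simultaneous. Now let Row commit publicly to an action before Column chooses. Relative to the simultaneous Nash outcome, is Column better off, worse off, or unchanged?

Column best-responds to each possible Row move:
- A: BR = c1, leader payoff -1.
- B: BR = c2, leader payoff -7.
- C: BR = c2, leader payoff 6.
- D: BR = c1, leader payoff 5.
Maximizing over -1, -7, 6, 5, Row chooses C. Subgame-perfect outcome: (C, c2) with payoffs (6, 2).
Under simultaneous play:
Row's best replies: c1→D; c2→D; c3→C.
Column's best replies: A→c1; B→c2; C→c2; D→c1.
Only (D, c1) has each player best-responding; Nash payoffs (5, 1).
Column earns 2 sequentially versus 1 at the Nash outcome: better off.

better off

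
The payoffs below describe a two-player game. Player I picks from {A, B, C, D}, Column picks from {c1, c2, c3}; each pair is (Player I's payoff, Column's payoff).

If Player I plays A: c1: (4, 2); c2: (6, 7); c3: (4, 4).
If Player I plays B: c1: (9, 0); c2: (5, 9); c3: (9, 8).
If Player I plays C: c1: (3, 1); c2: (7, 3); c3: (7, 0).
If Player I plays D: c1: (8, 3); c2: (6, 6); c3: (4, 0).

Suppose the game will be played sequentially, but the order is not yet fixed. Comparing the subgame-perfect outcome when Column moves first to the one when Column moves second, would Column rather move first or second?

If Player I leads: Column's best replies are A→c2, B→c2, C→c2, D→c2; Player I's induced payoffs 6, 5, 7, 6; outcome (C, c2), payoffs (7, 3).
If Column leads: Player I's best replies are c1→B, c2→C, c3→B; Column's induced payoffs 0, 3, 8; outcome (B, c3), payoffs (9, 8).
Column gets 8 moving first and 3 moving second, so Column prefers to move first.

first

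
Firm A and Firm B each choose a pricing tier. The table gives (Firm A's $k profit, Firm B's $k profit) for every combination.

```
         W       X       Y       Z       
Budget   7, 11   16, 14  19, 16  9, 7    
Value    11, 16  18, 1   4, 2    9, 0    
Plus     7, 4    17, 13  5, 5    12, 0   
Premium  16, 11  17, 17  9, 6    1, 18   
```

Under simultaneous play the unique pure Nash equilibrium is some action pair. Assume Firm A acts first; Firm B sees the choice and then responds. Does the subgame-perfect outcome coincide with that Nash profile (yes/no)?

yes

Solve by backward induction (Firm A leads).
- Budget: Firm B compares 11, 14, 16, 7 and picks Y; Firm A would get 19.
- Value: Firm B compares 16, 1, 2, 0 and picks W; Firm A would get 11.
- Plus: Firm B compares 4, 13, 5, 0 and picks X; Firm A would get 17.
- Premium: Firm B compares 11, 17, 6, 18 and picks Z; Firm A would get 1.
Maximizing over 19, 11, 17, 1, Firm A chooses Budget. Subgame-perfect outcome: (Budget, Y) with payoffs (19, 16).
For the simultaneous game, intersect best replies.
Firm A's best replies: W→Premium; X→Value; Y→Budget; Z→Plus.
Firm B's best replies: Budget→Y; Value→W; Plus→X; Premium→Z.
The unique mutual best reply is (Budget, Y), giving (19, 16).
Sequential outcome (Budget, Y) coincides with the Nash profile (Budget, Y).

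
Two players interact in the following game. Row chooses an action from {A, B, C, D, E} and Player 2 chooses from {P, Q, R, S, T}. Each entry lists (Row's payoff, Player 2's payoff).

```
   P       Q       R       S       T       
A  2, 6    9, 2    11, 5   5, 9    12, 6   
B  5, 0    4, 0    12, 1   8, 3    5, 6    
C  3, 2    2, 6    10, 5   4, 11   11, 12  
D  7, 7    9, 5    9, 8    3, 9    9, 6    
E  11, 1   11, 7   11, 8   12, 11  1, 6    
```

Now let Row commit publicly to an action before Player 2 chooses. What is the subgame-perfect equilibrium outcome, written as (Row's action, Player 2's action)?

Backward induction with Row moving first.
- A → Player 2 plays S (best of 6, 2, 5, 9, 6); Row gets 5.
- B → Player 2 plays T (best of 0, 0, 1, 3, 6); Row gets 5.
- C → Player 2 plays T (best of 2, 6, 5, 11, 12); Row gets 11.
- D → Player 2 plays S (best of 7, 5, 8, 9, 6); Row gets 3.
- E → Player 2 plays S (best of 1, 7, 8, 11, 6); Row gets 12.
Among 5, 5, 11, 3, 12, the best is 12 at E. Subgame-perfect outcome: (E, S) with payoffs (12, 11).

(E, S)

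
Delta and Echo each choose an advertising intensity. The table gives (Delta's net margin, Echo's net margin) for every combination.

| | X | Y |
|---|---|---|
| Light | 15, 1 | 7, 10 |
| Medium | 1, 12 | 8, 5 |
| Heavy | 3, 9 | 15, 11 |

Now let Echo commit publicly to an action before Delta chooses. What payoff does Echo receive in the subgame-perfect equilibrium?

11

Solve by backward induction (Echo leads).
- X: Delta compares 15, 1, 3 and picks Light; Echo would get 1.
- Y: Delta compares 7, 8, 15 and picks Heavy; Echo would get 11.
Among 1, 11, the best is 11 at Y. Subgame-perfect outcome: (Heavy, Y) with payoffs (15, 11).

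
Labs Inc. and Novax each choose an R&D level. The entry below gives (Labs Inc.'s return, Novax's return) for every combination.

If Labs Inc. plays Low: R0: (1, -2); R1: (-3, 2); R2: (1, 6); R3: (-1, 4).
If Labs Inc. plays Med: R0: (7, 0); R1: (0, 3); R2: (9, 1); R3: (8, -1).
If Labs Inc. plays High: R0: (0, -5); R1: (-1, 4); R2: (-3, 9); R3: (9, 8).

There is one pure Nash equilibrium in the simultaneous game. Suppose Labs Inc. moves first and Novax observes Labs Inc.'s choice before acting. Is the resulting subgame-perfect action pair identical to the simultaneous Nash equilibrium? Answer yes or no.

no

Novax best-responds to each possible Labs Inc. move:
- Low: Novax compares -2, 2, 6, 4 and picks R2; Labs Inc. would get 1.
- Med: Novax compares 0, 3, 1, -1 and picks R1; Labs Inc. would get 0.
- High: Novax compares -5, 4, 9, 8 and picks R2; Labs Inc. would get -3.
Among 1, 0, -3, the best is 1 at Low. Subgame-perfect outcome: (Low, R2) with payoffs (1, 6).
Now find the simultaneous Nash equilibrium.
Labs Inc.'s best replies: R0→Med; R1→Med; R2→Med; R3→High.
Novax's best replies: Low→R2; Med→R1; High→R2.
Only (Med, R1) has each player best-responding; Nash payoffs (0, 3).
Sequential outcome (Low, R2) differs from the Nash profile (Med, R1).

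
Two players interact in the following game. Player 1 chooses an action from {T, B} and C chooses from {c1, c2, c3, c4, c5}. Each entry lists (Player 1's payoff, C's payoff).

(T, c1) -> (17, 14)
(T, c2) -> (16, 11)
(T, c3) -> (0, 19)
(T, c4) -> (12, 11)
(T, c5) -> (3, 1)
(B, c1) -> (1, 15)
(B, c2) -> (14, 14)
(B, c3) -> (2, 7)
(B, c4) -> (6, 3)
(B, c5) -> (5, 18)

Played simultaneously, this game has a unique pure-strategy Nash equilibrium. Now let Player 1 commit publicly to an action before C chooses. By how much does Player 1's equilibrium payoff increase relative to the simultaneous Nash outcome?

0

Work backward from C's decision.
- T → C plays c3 (best of 14, 11, 19, 11, 1); Player 1 gets 0.
- B → C plays c5 (best of 15, 14, 7, 3, 18); Player 1 gets 5.
Among 0, 5, the best is 5 at B. Subgame-perfect outcome: (B, c5) with payoffs (5, 18).
Now find the simultaneous Nash equilibrium.
Player 1's best replies: c1→T; c2→T; c3→B; c4→T; c5→B.
C's best replies: T→c3; B→c5.
The unique mutual best reply is (B, c5), giving (5, 18).
Player 1's commitment gain: 5 − 5 = 0.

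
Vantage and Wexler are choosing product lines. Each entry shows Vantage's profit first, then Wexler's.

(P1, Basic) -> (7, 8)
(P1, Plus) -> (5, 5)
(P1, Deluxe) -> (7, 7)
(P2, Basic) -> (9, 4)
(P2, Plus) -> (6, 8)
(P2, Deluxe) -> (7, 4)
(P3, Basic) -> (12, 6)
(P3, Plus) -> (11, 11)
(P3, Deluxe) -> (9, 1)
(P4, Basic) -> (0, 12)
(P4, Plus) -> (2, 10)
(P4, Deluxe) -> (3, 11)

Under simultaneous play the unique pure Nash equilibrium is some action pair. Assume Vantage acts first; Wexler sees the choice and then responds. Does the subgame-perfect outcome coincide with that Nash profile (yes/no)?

Backward induction with Vantage moving first.
- P1: Wexler compares 8, 5, 7 and picks Basic; Vantage would get 7.
- P2: Wexler compares 4, 8, 4 and picks Plus; Vantage would get 6.
- P3: Wexler compares 6, 11, 1 and picks Plus; Vantage would get 11.
- P4: Wexler compares 12, 10, 11 and picks Basic; Vantage would get 0.
Maximizing over 7, 6, 11, 0, Vantage chooses P3. Subgame-perfect outcome: (P3, Plus) with payoffs (11, 11).
Under simultaneous play:
Vantage's best replies: Basic→P3; Plus→P3; Deluxe→P3.
Wexler's best replies: P1→Basic; P2→Plus; P3→Plus; P4→Basic.
The unique mutual best reply is (P3, Plus), giving (11, 11).
Sequential outcome (P3, Plus) coincides with the Nash profile (P3, Plus).

yes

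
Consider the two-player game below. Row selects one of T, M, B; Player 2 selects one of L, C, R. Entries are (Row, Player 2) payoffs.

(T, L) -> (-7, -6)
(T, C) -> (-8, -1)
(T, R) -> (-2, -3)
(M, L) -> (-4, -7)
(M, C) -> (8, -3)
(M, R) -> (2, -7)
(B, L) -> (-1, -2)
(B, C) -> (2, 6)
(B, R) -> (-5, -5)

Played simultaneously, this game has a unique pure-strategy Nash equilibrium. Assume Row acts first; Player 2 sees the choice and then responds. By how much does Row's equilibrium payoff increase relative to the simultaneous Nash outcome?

Backward induction with Row moving first.
- T: BR = C, leader payoff -8.
- M: BR = C, leader payoff 8.
- B: BR = C, leader payoff 2.
Among -8, 8, 2, the best is 8 at M. Subgame-perfect outcome: (M, C) with payoffs (8, -3).
Now find the simultaneous Nash equilibrium.
Row's best replies: L→B; C→M; R→M.
Player 2's best replies: T→C; M→C; B→C.
Only (M, C) has each player best-responding; Nash payoffs (8, -3).
Row's commitment gain: 8 − 8 = 0.

0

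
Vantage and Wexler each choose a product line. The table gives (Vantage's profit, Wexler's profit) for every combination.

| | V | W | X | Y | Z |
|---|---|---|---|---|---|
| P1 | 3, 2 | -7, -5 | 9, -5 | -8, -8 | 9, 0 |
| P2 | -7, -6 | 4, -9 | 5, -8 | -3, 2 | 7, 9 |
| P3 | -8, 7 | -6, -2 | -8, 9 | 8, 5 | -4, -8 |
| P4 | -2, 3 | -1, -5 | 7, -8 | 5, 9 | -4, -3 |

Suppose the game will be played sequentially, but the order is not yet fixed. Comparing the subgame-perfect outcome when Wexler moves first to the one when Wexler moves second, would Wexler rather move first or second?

If Vantage leads: Wexler's best replies are P1→V, P2→Z, P3→X, P4→Y; Vantage's induced payoffs 3, 7, -8, 5; outcome (P2, Z), payoffs (7, 9).
If Wexler leads: Vantage's best replies are V→P1, W→P2, X→P1, Y→P3, Z→P1; Wexler's induced payoffs 2, -9, -5, 5, 0; outcome (P3, Y), payoffs (8, 5).
Wexler gets 5 moving first and 9 moving second, so Wexler prefers to move second.

second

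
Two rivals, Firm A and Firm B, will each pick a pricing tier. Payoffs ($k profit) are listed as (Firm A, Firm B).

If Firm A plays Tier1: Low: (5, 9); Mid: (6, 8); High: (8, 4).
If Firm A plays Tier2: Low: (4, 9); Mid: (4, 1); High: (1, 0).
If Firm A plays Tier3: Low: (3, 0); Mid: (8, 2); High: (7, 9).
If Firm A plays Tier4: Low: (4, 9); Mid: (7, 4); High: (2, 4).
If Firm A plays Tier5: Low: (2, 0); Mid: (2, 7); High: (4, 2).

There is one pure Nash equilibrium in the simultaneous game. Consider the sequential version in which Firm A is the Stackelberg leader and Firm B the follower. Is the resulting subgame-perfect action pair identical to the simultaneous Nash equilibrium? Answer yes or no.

Work backward from Firm B's decision.
- Tier1: BR = Low, leader payoff 5.
- Tier2: BR = Low, leader payoff 4.
- Tier3: BR = High, leader payoff 7.
- Tier4: BR = Low, leader payoff 4.
- Tier5: BR = Mid, leader payoff 2.
Firm A's induced payoffs are 5, 4, 7, 4, 2, so Firm A commits to Tier3. Subgame-perfect outcome: (Tier3, High) with payoffs (7, 9).
Now find the simultaneous Nash equilibrium.
Firm A's best replies: Low→Tier1; Mid→Tier3; High→Tier1.
Firm B's best replies: Tier1→Low; Tier2→Low; Tier3→High; Tier4→Low; Tier5→Mid.
The unique mutual best reply is (Tier1, Low), giving (5, 9).
Sequential outcome (Tier3, High) differs from the Nash profile (Tier1, Low).

no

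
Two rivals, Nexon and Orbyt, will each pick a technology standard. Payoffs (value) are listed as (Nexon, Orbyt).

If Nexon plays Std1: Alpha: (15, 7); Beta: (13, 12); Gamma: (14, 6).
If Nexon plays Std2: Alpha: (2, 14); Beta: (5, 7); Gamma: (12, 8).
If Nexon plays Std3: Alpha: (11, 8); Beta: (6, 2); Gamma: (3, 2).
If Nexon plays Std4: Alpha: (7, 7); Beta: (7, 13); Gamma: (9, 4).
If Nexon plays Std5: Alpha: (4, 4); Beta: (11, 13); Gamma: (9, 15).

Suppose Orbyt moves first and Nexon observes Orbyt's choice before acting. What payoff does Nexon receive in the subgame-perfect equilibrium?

13

Work backward from Nexon's decision.
- Alpha: Nexon compares 15, 2, 11, 7, 4 and picks Std1; Orbyt would get 7.
- Beta: Nexon compares 13, 5, 6, 7, 11 and picks Std1; Orbyt would get 12.
- Gamma: Nexon compares 14, 12, 3, 9, 9 and picks Std1; Orbyt would get 6.
Maximizing over 7, 12, 6, Orbyt chooses Beta. Subgame-perfect outcome: (Std1, Beta) with payoffs (13, 12).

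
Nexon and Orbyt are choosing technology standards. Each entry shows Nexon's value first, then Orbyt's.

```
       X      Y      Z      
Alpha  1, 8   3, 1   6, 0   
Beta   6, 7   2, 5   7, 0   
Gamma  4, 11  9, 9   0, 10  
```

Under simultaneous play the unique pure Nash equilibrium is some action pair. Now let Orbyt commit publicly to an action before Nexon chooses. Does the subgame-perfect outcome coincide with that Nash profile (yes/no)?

no

Work backward from Nexon's decision.
- X → Nexon plays Beta (best of 1, 6, 4); Orbyt gets 7.
- Y → Nexon plays Gamma (best of 3, 2, 9); Orbyt gets 9.
- Z → Nexon plays Beta (best of 6, 7, 0); Orbyt gets 0.
Maximizing over 7, 9, 0, Orbyt chooses Y. Subgame-perfect outcome: (Gamma, Y) with payoffs (9, 9).
Now find the simultaneous Nash equilibrium.
Nexon's best replies: X→Beta; Y→Gamma; Z→Beta.
Orbyt's best replies: Alpha→X; Beta→X; Gamma→X.
Only (Beta, X) has each player best-responding; Nash payoffs (6, 7).
Sequential outcome (Gamma, Y) differs from the Nash profile (Beta, X).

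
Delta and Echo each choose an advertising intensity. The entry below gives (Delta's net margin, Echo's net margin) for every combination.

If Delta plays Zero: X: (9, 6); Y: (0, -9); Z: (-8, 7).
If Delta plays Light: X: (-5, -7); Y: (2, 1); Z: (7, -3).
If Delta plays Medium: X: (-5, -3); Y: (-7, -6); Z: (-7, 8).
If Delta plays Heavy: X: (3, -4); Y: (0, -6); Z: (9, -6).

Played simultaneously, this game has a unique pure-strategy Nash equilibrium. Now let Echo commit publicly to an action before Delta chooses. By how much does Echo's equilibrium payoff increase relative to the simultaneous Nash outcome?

5

Delta best-responds to each possible Echo move:
- X: BR = Zero, leader payoff 6.
- Y: BR = Light, leader payoff 1.
- Z: BR = Heavy, leader payoff -6.
Among 6, 1, -6, the best is 6 at X. Subgame-perfect outcome: (Zero, X) with payoffs (9, 6).
For the simultaneous game, intersect best replies.
Delta's best replies: X→Zero; Y→Light; Z→Heavy.
Echo's best replies: Zero→Z; Light→Y; Medium→Z; Heavy→X.
Only (Light, Y) has each player best-responding; Nash payoffs (2, 1).
Echo's commitment gain: 6 − 1 = 5.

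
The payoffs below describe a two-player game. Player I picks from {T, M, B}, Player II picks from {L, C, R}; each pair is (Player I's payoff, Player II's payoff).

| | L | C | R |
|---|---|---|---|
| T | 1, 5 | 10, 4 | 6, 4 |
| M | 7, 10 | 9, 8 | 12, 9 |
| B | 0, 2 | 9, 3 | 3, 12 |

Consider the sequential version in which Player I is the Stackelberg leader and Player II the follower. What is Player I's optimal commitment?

Work backward from Player II's decision.
- T → Player II plays L (best of 5, 4, 4); Player I gets 1.
- M → Player II plays L (best of 10, 8, 9); Player I gets 7.
- B → Player II plays R (best of 2, 3, 12); Player I gets 3.
Player I's induced payoffs are 1, 7, 3, so Player I commits to M. Subgame-perfect outcome: (M, L) with payoffs (7, 10).

M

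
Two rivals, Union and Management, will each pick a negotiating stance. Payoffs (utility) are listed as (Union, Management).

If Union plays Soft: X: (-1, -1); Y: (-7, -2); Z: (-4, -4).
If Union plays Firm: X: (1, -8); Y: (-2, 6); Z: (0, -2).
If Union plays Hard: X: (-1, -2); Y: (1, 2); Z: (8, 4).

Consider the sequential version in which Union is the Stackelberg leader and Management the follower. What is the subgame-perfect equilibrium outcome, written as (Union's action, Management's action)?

(Hard, Z)

Backward induction with Union moving first.
- Soft: BR = X, leader payoff -1.
- Firm: BR = Y, leader payoff -2.
- Hard: BR = Z, leader payoff 8.
Maximizing over -1, -2, 8, Union chooses Hard. Subgame-perfect outcome: (Hard, Z) with payoffs (8, 4).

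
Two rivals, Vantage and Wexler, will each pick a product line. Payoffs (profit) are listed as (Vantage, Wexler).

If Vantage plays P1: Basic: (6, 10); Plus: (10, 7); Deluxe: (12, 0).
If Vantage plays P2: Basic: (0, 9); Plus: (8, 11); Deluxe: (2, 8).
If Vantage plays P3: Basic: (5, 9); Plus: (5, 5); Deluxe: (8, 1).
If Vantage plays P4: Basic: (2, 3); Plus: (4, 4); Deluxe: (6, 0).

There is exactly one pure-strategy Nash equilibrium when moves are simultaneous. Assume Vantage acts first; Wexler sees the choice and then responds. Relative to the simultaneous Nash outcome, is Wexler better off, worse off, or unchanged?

Backward induction with Vantage moving first.
- P1: Wexler compares 10, 7, 0 and picks Basic; Vantage would get 6.
- P2: Wexler compares 9, 11, 8 and picks Plus; Vantage would get 8.
- P3: Wexler compares 9, 5, 1 and picks Basic; Vantage would get 5.
- P4: Wexler compares 3, 4, 0 and picks Plus; Vantage would get 4.
Vantage's induced payoffs are 6, 8, 5, 4, so Vantage commits to P2. Subgame-perfect outcome: (P2, Plus) with payoffs (8, 11).
Now find the simultaneous Nash equilibrium.
Vantage's best replies: Basic→P1; Plus→P1; Deluxe→P1.
Wexler's best replies: P1→Basic; P2→Plus; P3→Basic; P4→Plus.
Only (P1, Basic) has each player best-responding; Nash payoffs (6, 10).
Wexler earns 11 sequentially versus 10 at the Nash outcome: better off.

better off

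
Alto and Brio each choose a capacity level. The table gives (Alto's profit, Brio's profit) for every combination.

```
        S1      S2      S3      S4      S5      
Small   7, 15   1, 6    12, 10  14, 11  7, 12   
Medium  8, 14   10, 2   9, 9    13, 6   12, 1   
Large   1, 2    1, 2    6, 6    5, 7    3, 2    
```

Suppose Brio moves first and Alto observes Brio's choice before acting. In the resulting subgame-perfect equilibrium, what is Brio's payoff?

14

Solve by backward induction (Brio leads).
- S1: Alto compares 7, 8, 1 and picks Medium; Brio would get 14.
- S2: Alto compares 1, 10, 1 and picks Medium; Brio would get 2.
- S3: Alto compares 12, 9, 6 and picks Small; Brio would get 10.
- S4: Alto compares 14, 13, 5 and picks Small; Brio would get 11.
- S5: Alto compares 7, 12, 3 and picks Medium; Brio would get 1.
Brio's induced payoffs are 14, 2, 10, 11, 1, so Brio commits to S1. Subgame-perfect outcome: (Medium, S1) with payoffs (8, 14).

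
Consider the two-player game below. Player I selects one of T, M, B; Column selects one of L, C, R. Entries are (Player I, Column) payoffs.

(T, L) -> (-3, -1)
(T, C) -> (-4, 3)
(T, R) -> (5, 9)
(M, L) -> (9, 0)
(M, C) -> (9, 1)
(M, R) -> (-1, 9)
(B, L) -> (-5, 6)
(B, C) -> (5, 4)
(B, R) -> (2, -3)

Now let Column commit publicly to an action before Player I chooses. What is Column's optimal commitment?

R

Backward induction with Column moving first.
- L → Player I plays M (best of -3, 9, -5); Column gets 0.
- C → Player I plays M (best of -4, 9, 5); Column gets 1.
- R → Player I plays T (best of 5, -1, 2); Column gets 9.
Among 0, 1, 9, the best is 9 at R. Subgame-perfect outcome: (T, R) with payoffs (5, 9).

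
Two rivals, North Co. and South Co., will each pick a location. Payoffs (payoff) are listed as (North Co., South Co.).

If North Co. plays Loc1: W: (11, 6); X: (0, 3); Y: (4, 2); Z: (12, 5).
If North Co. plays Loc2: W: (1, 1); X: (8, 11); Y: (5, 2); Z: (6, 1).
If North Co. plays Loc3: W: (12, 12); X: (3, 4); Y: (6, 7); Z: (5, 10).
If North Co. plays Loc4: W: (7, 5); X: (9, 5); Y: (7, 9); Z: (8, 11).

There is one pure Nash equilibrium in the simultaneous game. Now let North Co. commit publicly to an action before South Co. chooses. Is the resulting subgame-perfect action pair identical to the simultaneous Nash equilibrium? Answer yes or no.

Work backward from South Co.'s decision.
- Loc1: BR = W, leader payoff 11.
- Loc2: BR = X, leader payoff 8.
- Loc3: BR = W, leader payoff 12.
- Loc4: BR = Z, leader payoff 8.
Among 11, 8, 12, 8, the best is 12 at Loc3. Subgame-perfect outcome: (Loc3, W) with payoffs (12, 12).
For the simultaneous game, intersect best replies.
North Co.'s best replies: W→Loc3; X→Loc4; Y→Loc4; Z→Loc1.
South Co.'s best replies: Loc1→W; Loc2→X; Loc3→W; Loc4→Z.
Only (Loc3, W) has each player best-responding; Nash payoffs (12, 12).
Sequential outcome (Loc3, W) coincides with the Nash profile (Loc3, W).

yes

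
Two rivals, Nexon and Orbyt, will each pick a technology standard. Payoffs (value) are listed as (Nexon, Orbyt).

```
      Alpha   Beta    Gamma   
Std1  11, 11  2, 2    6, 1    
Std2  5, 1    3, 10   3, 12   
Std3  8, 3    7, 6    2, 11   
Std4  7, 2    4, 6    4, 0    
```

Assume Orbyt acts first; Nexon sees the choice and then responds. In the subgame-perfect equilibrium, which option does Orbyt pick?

Solve by backward induction (Orbyt leads).
- Alpha: BR = Std1, leader payoff 11.
- Beta: BR = Std3, leader payoff 6.
- Gamma: BR = Std1, leader payoff 1.
Among 11, 6, 1, the best is 11 at Alpha. Subgame-perfect outcome: (Std1, Alpha) with payoffs (11, 11).

Alpha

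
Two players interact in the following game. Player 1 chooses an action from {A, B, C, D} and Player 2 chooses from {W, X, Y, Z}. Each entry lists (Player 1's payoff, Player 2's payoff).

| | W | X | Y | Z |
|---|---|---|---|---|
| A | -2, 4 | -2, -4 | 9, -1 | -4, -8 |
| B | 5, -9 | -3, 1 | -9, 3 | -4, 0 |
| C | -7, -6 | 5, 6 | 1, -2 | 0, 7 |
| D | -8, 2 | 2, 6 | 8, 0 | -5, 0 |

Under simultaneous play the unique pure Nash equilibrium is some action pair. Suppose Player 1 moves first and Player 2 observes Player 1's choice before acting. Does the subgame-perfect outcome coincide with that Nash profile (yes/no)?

no

Player 2 best-responds to each possible Player 1 move:
- A → Player 2 plays W (best of 4, -4, -1, -8); Player 1 gets -2.
- B → Player 2 plays Y (best of -9, 1, 3, 0); Player 1 gets -9.
- C → Player 2 plays Z (best of -6, 6, -2, 7); Player 1 gets 0.
- D → Player 2 plays X (best of 2, 6, 0, 0); Player 1 gets 2.
Player 1's induced payoffs are -2, -9, 0, 2, so Player 1 commits to D. Subgame-perfect outcome: (D, X) with payoffs (2, 6).
For the simultaneous game, intersect best replies.
Player 1's best replies: W→B; X→C; Y→A; Z→C.
Player 2's best replies: A→W; B→Y; C→Z; D→X.
The unique mutual best reply is (C, Z), giving (0, 7).
Sequential outcome (D, X) differs from the Nash profile (C, Z).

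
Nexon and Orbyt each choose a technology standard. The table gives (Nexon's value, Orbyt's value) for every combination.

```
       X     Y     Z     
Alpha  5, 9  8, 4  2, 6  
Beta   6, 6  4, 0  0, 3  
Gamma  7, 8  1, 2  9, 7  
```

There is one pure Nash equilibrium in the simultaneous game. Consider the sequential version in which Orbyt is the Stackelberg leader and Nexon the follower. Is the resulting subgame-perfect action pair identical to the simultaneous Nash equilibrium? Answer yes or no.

yes

Backward induction with Orbyt moving first.
- X: BR = Gamma, leader payoff 8.
- Y: BR = Alpha, leader payoff 4.
- Z: BR = Gamma, leader payoff 7.
Among 8, 4, 7, the best is 8 at X. Subgame-perfect outcome: (Gamma, X) with payoffs (7, 8).
Under simultaneous play:
Nexon's best replies: X→Gamma; Y→Alpha; Z→Gamma.
Orbyt's best replies: Alpha→X; Beta→X; Gamma→X.
Only (Gamma, X) has each player best-responding; Nash payoffs (7, 8).
Sequential outcome (Gamma, X) coincides with the Nash profile (Gamma, X).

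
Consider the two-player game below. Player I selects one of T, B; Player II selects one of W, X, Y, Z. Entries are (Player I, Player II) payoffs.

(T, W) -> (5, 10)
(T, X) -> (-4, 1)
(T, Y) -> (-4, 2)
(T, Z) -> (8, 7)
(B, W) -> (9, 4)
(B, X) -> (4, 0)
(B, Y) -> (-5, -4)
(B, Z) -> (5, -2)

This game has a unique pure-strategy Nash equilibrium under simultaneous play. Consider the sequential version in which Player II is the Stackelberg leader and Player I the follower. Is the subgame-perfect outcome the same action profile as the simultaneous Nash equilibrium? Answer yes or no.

no

Solve by backward induction (Player II leads).
- W → Player I plays B (best of 5, 9); Player II gets 4.
- X → Player I plays B (best of -4, 4); Player II gets 0.
- Y → Player I plays T (best of -4, -5); Player II gets 2.
- Z → Player I plays T (best of 8, 5); Player II gets 7.
Maximizing over 4, 0, 2, 7, Player II chooses Z. Subgame-perfect outcome: (T, Z) with payoffs (8, 7).
Under simultaneous play:
Player I's best replies: W→B; X→B; Y→T; Z→T.
Player II's best replies: T→W; B→W.
The unique mutual best reply is (B, W), giving (9, 4).
Sequential outcome (T, Z) differs from the Nash profile (B, W).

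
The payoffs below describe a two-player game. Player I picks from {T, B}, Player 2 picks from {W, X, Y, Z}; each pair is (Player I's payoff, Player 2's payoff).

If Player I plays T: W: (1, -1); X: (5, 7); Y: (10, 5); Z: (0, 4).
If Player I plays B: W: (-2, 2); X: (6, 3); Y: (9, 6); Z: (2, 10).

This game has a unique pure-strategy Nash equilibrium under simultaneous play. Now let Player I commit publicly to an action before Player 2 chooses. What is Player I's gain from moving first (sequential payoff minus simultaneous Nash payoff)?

Backward induction with Player I moving first.
- T → Player 2 plays X (best of -1, 7, 5, 4); Player I gets 5.
- B → Player 2 plays Z (best of 2, 3, 6, 10); Player I gets 2.
Among 5, 2, the best is 5 at T. Subgame-perfect outcome: (T, X) with payoffs (5, 7).
Under simultaneous play:
Player I's best replies: W→T; X→B; Y→T; Z→B.
Player 2's best replies: T→X; B→Z.
The unique mutual best reply is (B, Z), giving (2, 10).
Player I's commitment gain: 5 − 2 = 3.

3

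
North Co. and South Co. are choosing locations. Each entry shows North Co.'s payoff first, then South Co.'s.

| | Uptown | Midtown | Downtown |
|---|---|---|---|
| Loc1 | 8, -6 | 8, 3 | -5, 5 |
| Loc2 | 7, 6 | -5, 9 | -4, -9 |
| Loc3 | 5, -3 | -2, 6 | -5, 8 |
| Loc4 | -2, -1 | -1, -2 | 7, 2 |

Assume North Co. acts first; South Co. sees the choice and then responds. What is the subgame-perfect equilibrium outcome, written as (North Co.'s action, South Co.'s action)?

Backward induction with North Co. moving first.
- Loc1: BR = Downtown, leader payoff -5.
- Loc2: BR = Midtown, leader payoff -5.
- Loc3: BR = Downtown, leader payoff -5.
- Loc4: BR = Downtown, leader payoff 7.
Maximizing over -5, -5, -5, 7, North Co. chooses Loc4. Subgame-perfect outcome: (Loc4, Downtown) with payoffs (7, 2).

(Loc4, Downtown)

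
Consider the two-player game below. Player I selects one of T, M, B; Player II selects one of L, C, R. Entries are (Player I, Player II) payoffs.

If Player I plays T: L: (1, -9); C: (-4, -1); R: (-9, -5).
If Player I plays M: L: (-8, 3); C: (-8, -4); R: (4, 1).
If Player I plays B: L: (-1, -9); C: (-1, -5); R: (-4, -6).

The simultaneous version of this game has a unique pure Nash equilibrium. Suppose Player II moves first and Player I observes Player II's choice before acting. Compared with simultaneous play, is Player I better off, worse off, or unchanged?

better off

Work backward from Player I's decision.
- L: Player I compares 1, -8, -1 and picks T; Player II would get -9.
- C: Player I compares -4, -8, -1 and picks B; Player II would get -5.
- R: Player I compares -9, 4, -4 and picks M; Player II would get 1.
Among -9, -5, 1, the best is 1 at R. Subgame-perfect outcome: (M, R) with payoffs (4, 1).
Now find the simultaneous Nash equilibrium.
Player I's best replies: L→T; C→B; R→M.
Player II's best replies: T→C; M→L; B→C.
The unique mutual best reply is (B, C), giving (-1, -5).
Player I earns 4 sequentially versus -1 at the Nash outcome: better off.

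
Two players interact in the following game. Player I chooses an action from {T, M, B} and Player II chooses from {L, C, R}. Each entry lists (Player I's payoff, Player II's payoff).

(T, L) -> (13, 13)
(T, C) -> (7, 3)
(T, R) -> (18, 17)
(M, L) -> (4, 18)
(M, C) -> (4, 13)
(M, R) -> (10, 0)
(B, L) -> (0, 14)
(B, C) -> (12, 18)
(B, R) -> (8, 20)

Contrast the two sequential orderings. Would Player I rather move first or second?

first

If Player I leads: Player II's best replies are T→R, M→L, B→R; Player I's induced payoffs 18, 4, 8; outcome (T, R), payoffs (18, 17).
If Player II leads: Player I's best replies are L→T, C→B, R→T; Player II's induced payoffs 13, 18, 17; outcome (B, C), payoffs (12, 18).
Player I gets 18 moving first and 12 moving second, so Player I prefers to move first.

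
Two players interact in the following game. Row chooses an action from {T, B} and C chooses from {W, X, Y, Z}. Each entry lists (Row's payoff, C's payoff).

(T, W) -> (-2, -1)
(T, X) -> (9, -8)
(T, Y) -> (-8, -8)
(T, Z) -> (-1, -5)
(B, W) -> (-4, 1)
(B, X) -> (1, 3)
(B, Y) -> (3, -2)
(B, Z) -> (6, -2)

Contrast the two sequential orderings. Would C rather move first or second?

If Row leads: C's best replies are T→W, B→X; Row's induced payoffs -2, 1; outcome (B, X), payoffs (1, 3).
If C leads: Row's best replies are W→T, X→T, Y→B, Z→B; C's induced payoffs -1, -8, -2, -2; outcome (T, W), payoffs (-2, -1).
C gets -1 moving first and 3 moving second, so C prefers to move second.

second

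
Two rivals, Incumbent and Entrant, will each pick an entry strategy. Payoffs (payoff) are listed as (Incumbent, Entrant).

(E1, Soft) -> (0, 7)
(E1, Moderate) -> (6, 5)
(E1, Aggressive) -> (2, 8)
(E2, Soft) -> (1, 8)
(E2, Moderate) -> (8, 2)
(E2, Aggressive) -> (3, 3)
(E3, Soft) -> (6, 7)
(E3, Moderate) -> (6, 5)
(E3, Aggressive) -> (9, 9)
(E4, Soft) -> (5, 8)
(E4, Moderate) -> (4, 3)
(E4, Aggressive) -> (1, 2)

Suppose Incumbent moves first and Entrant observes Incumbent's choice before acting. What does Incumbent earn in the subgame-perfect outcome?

Backward induction with Incumbent moving first.
- E1: BR = Aggressive, leader payoff 2.
- E2: BR = Soft, leader payoff 1.
- E3: BR = Aggressive, leader payoff 9.
- E4: BR = Soft, leader payoff 5.
Incumbent's induced payoffs are 2, 1, 9, 5, so Incumbent commits to E3. Subgame-perfect outcome: (E3, Aggressive) with payoffs (9, 9).

9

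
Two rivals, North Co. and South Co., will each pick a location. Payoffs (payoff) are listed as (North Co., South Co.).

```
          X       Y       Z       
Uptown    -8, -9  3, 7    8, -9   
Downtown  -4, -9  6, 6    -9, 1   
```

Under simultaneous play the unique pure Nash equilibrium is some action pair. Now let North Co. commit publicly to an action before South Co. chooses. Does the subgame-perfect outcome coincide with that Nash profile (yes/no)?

Work backward from South Co.'s decision.
- Uptown: BR = Y, leader payoff 3.
- Downtown: BR = Y, leader payoff 6.
Among 3, 6, the best is 6 at Downtown. Subgame-perfect outcome: (Downtown, Y) with payoffs (6, 6).
Now find the simultaneous Nash equilibrium.
North Co.'s best replies: X→Downtown; Y→Downtown; Z→Uptown.
South Co.'s best replies: Uptown→Y; Downtown→Y.
The unique mutual best reply is (Downtown, Y), giving (6, 6).
Sequential outcome (Downtown, Y) coincides with the Nash profile (Downtown, Y).

yes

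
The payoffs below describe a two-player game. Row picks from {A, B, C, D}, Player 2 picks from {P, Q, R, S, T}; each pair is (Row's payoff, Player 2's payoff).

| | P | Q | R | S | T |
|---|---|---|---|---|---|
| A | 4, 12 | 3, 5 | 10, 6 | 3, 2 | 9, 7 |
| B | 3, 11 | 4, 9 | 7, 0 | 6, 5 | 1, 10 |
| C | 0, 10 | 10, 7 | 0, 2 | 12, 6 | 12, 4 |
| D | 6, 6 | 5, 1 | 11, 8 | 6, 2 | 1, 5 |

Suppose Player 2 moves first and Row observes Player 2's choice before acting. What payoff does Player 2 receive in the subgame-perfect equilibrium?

Work backward from Row's decision.
- P → Row plays D (best of 4, 3, 0, 6); Player 2 gets 6.
- Q → Row plays C (best of 3, 4, 10, 5); Player 2 gets 7.
- R → Row plays D (best of 10, 7, 0, 11); Player 2 gets 8.
- S → Row plays C (best of 3, 6, 12, 6); Player 2 gets 6.
- T → Row plays C (best of 9, 1, 12, 1); Player 2 gets 4.
Maximizing over 6, 7, 8, 6, 4, Player 2 chooses R. Subgame-perfect outcome: (D, R) with payoffs (11, 8).

8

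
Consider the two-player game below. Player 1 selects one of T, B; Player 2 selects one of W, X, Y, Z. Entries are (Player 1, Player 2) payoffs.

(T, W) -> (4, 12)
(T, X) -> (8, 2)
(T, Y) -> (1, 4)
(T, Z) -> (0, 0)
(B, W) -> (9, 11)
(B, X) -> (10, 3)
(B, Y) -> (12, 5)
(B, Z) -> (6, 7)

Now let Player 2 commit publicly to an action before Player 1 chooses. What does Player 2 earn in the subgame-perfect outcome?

11

Solve by backward induction (Player 2 leads).
- W: Player 1 compares 4, 9 and picks B; Player 2 would get 11.
- X: Player 1 compares 8, 10 and picks B; Player 2 would get 3.
- Y: Player 1 compares 1, 12 and picks B; Player 2 would get 5.
- Z: Player 1 compares 0, 6 and picks B; Player 2 would get 7.
Among 11, 3, 5, 7, the best is 11 at W. Subgame-perfect outcome: (B, W) with payoffs (9, 11).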